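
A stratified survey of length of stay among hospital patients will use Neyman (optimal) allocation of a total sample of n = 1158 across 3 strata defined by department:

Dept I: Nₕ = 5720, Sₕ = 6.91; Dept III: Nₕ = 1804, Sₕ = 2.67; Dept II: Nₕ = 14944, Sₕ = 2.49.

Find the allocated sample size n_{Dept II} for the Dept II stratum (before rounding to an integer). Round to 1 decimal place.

Neyman allocation: nₕ = n·NₕSₕ / Σⱼ NⱼSⱼ.
Σ NⱼSⱼ = 5720·6.91 + 1804·2.67 + 14944·2.49 = 81552.44.
n_{Dept II} = 1158·14944·2.49 / 81552.44 = 528.4.

528.4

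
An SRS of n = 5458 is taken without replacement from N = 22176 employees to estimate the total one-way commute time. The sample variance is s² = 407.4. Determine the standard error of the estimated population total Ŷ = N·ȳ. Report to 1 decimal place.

Var(Ŷ) = N²·Var(ȳ) = N²·(1 − n/N)·s²/n.
f = 5458/22176 = 0.24612193; Var(ȳ) = 0.75387807·407.4/5458 = 0.056271514.
Var(Ŷ) = 22176² · 0.056271514 = 2.7672922 × 10^7.
SE(Ŷ) = √(2.7672922 × 10^7) = 5260.5.

5260.5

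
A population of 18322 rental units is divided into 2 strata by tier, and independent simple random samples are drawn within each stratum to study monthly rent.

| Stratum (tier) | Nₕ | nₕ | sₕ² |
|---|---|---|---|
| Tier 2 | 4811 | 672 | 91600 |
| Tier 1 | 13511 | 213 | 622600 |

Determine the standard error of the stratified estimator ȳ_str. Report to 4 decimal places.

Var(ȳ_str) = Σₕ Wₕ²(1 − fₕ)sₕ²/nₕ with Wₕ = Nₕ/N, N = 18322.
Tier 2: Wₕ = 0.26258050; term = 0.26258050²·(1 − 0.13967990)·91600/672 = 8.0855809.
Tier 1: Wₕ = 0.73741950; term = 0.73741950²·(1 − 0.01576493)·622600/213 = 1564.4352.
Sum = 1572.5208.
SE = √(1572.5208) = 39.6550.

39.6550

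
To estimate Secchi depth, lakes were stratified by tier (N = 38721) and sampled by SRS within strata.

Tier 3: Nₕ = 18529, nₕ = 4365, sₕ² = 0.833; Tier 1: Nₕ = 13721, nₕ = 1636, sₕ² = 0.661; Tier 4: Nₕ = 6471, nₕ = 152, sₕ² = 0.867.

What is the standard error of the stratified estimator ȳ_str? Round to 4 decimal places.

Var(ȳ_str) = Σₕ Wₕ²(1 − fₕ)sₕ²/nₕ with Wₕ = Nₕ/N, N = 38721.
Tier 3: Wₕ = 0.47852586; term = 0.47852586²·(1 − 0.23557666)·0.833/4365 = 3.3404542 × 10^-5.
Tier 1: Wₕ = 0.35435552; term = 0.35435552²·(1 − 0.11923329)·0.661/1636 = 4.4684556 × 10^-5.
Tier 4: Wₕ = 0.16711862; term = 0.16711862²·(1 − 0.02348941)·0.867/152 = 1.555615 × 10^-4.
Sum = 2.336506 × 10^-4.
SE = √(2.336506 × 10^-4) = 0.0153.

0.0153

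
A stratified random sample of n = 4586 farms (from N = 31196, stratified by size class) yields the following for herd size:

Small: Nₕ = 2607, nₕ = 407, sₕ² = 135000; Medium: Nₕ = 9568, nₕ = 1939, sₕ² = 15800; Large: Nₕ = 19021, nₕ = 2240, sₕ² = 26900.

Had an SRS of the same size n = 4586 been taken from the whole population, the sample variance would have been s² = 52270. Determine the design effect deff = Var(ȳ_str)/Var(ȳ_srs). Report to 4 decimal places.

0.6691

Var(ȳ_str) = Σ Wₕ²(1−fₕ)sₕ²/nₕ with Wₕ = Nₕ/31196:
  Small: (2607/31196)²·(1−407/2607)·135000/407 = 1.9548131
  Medium: (9568/31196)²·(1−1939/9568)·15800/1939 = 0.61118155
  Large: (19021/31196)²·(1−2240/19021)·26900/2240 = 3.9387428
  → Var(ȳ_str) = 6.5047375.
Var(ȳ_srs) = (1 − 4586/31196)·52270/4586 = 9.7221969.
deff = 6.5047375 / 9.7221969 = 0.6691.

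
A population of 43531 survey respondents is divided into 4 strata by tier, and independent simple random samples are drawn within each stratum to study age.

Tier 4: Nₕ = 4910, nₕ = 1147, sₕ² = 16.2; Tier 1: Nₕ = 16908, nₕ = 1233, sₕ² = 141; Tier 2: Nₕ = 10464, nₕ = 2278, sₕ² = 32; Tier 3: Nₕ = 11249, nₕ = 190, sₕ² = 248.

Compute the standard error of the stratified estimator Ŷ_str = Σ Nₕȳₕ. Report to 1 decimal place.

Var(Ŷ_str) = Σₕ Nₕ²(1 − fₕ)sₕ²/nₕ.
Tier 4: 4910²·(1 − 1147/4910)·16.2/1147 = 260956.01.
Tier 1: 16908²·(1 − 1233/16908)·141/1233 = 3.0307899 × 10^7.
Tier 2: 10464²·(1 − 2278/10464)·32/2278 = 1.2032773 × 10^6.
Tier 3: 11249²·(1 − 190/11249)·248/190 = 1.6237825 × 10^8.
Sum = 1.9415038 × 10^8.
SE = √(1.9415038 × 10^8) = 13933.8.

13933.8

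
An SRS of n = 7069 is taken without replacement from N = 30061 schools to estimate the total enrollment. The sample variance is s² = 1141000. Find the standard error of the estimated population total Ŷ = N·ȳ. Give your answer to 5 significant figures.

Var(Ŷ) = N²·Var(ȳ) = N²·(1 − n/N)·s²/n.
f = 7069/30061 = 0.23515518; Var(ȳ) = 0.76484482·1141000/7069 = 123.45281.
Var(Ŷ) = 30061² · 123.45281 = 1.1155983 × 10^11.
SE(Ŷ) = √(1.1155983 × 10^11) = 334010.

334010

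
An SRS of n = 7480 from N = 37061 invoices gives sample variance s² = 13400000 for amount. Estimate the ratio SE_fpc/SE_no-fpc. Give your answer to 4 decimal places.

0.8934

f = n/N = 7480/37061 = 0.20182942.
SE_no-fpc = √(s²/n) = 42.325452; SE_fpc = √((1−f)s²/n) = 37.813725.
Ratio = √(1−f) = 0.89340393.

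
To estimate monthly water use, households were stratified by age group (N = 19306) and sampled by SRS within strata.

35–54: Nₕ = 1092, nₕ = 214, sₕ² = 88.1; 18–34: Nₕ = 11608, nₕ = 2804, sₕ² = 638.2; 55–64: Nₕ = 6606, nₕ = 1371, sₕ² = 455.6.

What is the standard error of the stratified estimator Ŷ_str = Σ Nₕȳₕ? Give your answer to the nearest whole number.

5929

Var(Ŷ_str) = Σₕ Nₕ²(1 − fₕ)sₕ²/nₕ.
35–54: 1092²·(1 − 214/1092)·88.1/214 = 394711.05.
18–34: 11608²·(1 − 2804/11608)·638.2/2804 = 2.3260349 × 10^7.
55–64: 6606²·(1 − 1371/6606)·455.6/1371 = 1.1492156 × 10^7.
Sum = 3.5147216 × 10^7.
SE = √(3.5147216 × 10^7) = 5929.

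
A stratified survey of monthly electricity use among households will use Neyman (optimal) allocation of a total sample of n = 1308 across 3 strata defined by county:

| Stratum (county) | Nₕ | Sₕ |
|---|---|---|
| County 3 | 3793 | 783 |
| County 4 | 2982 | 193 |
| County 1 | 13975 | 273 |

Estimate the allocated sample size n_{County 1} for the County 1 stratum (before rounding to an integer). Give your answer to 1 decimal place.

Neyman allocation: nₕ = n·NₕSₕ / Σⱼ NⱼSⱼ.
Σ NⱼSⱼ = 3793·783 + 2982·193 + 13975·273 = 7.36062 × 10^6.
n_{County 1} = 1308·13975·273 / (7.36062 × 10^6) = 678.0.

678.0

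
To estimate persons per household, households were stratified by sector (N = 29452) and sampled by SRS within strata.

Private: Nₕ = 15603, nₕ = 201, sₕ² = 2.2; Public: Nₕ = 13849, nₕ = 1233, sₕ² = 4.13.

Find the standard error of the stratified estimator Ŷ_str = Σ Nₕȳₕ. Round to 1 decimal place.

Var(Ŷ_str) = Σₕ Nₕ²(1 − fₕ)sₕ²/nₕ.
Private: 15603²·(1 − 201/15603)·2.2/201 = 2.6303398 × 10^6.
Public: 13849²·(1 − 1233/13849)·4.13/1233 = 585230.66.
Sum = 3.2155705 × 10^6.
SE = √(3.2155705 × 10^6) = 1793.2.

1793.2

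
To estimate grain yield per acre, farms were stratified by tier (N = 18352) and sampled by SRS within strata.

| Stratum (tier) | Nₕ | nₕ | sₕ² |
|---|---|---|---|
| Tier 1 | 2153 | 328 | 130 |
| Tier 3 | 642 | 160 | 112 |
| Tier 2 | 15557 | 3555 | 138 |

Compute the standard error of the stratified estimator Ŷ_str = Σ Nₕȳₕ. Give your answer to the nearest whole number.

Var(Ŷ_str) = Σₕ Nₕ²(1 − fₕ)sₕ²/nₕ.
Tier 1: 2153²·(1 − 328/2153)·130/328 = 1.5573148 × 10^6.
Tier 3: 642²·(1 − 160/642)·112/160 = 216610.8.
Tier 2: 15557²·(1 − 3555/15557)·138/3555 = 7.2480129 × 10^6.
Sum = 9.0219385 × 10^6.
SE = √(9.0219385 × 10^6) = 3004.

3004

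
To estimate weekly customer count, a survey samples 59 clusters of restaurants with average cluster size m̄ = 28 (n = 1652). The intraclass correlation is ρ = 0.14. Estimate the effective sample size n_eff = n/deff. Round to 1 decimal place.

deff = 1 + (28 − 1)·0.14 = 1 + 3.78 = 4.78.
n_eff = 1652 / 4.78 = 345.6.

345.6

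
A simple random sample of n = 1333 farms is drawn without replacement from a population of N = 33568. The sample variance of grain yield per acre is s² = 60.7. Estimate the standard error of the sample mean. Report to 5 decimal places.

0.20911

Under SRS without replacement, Var(ȳ) = (1 − f)·s²/n with f = n/N = 1333/33568 = 0.03971044.
Var(ȳ) = (1 − 0.03971044)·60.7/1333 = 0.96028956·0.045536384 = 0.043728114.
SE(ȳ) = √(0.043728114) = 0.20911.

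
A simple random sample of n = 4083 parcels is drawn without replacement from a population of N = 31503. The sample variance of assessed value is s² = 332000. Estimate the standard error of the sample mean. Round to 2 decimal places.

8.41

Under SRS without replacement, Var(ȳ) = (1 − f)·s²/n with f = n/N = 4083/31503 = 0.12960670.
Var(ȳ) = (1 − 0.12960670)·332000/4083 = 0.87039330·81.31276 = 70.774081.
SE(ȳ) = √(70.774081) = 8.41.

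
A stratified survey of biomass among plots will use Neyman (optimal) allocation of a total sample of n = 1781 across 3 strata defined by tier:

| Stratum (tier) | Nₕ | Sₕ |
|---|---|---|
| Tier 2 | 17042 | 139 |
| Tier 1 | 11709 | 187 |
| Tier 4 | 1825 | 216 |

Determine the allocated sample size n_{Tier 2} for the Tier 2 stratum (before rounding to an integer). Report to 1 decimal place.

851.9

Neyman allocation: nₕ = n·NₕSₕ / Σⱼ NⱼSⱼ.
Σ NⱼSⱼ = 17042·139 + 11709·187 + 1825·216 = 4.952621 × 10^6.
n_{Tier 2} = 1781·17042·139 / (4.952621 × 10^6) = 851.9.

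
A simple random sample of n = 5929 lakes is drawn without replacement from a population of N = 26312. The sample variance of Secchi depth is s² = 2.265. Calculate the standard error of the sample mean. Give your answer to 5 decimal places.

Under SRS without replacement, Var(ȳ) = (1 − f)·s²/n with f = n/N = 5929/26312 = 0.22533445.
Var(ȳ) = (1 − 0.22533445)·2.265/5929 = 0.77466555·3.8202058 × 10^-4 = 2.9593818 × 10^-4.
SE(ȳ) = √(2.9593818 × 10^-4) = 0.01720.

0.01720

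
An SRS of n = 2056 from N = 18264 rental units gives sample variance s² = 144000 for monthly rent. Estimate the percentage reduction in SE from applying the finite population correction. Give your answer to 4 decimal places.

5.7966

f = n/N = 2056/18264 = 0.11257118.
SE_no-fpc = √(s²/n) = 8.3689253; SE_fpc = √((1−f)s²/n) = 7.8838156.
Ratio = √(1−f) = 0.94203441. Reduction = 100·(1 − 0.94203441) = 5.7966%.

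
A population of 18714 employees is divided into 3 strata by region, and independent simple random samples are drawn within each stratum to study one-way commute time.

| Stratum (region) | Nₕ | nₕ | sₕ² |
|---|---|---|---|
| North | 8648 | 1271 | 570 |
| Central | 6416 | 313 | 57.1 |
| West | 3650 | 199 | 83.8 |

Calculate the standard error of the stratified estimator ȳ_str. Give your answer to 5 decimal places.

0.34240

Var(ȳ_str) = Σₕ Wₕ²(1 − fₕ)sₕ²/nₕ with Wₕ = Nₕ/N, N = 18714.
North: Wₕ = 0.46211393; term = 0.46211393²·(1 − 0.14697040)·570/1271 = 0.081694255.
Central: Wₕ = 0.34284493; term = 0.34284493²·(1 − 0.04878429)·57.1/313 = 0.020396998.
West: Wₕ = 0.19504115; term = 0.19504115²·(1 − 0.05452055)·83.8/199 = 0.015145915.
Sum = 0.11723717.
SE = √(0.11723717) = 0.34240.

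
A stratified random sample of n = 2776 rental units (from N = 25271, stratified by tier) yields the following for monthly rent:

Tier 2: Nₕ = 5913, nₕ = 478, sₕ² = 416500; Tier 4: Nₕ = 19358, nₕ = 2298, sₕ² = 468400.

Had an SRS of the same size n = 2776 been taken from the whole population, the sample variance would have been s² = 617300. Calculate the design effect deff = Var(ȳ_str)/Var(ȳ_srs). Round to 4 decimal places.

Var(ȳ_str) = Σ Wₕ²(1−fₕ)sₕ²/nₕ with Wₕ = Nₕ/25271:
  Tier 2: (5913/25271)²·(1−478/5913)·416500/478 = 43.847989
  Tier 4: (19358/25271)²·(1−2298/19358)·468400/2298 = 105.40507
  → Var(ȳ_str) = 149.25306.
Var(ȳ_srs) = (1 − 2776/25271)·617300/2776 = 197.94311.
deff = 149.25306 / 197.94311 = 0.7540.

0.7540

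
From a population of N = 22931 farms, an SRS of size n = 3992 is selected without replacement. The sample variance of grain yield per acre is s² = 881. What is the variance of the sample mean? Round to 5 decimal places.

Under SRS without replacement, Var(ȳ) = (1 − f)·s²/n with f = n/N = 3992/22931 = 0.17408748.
Var(ȳ) = (1 − 0.17408748)·881/3992 = 0.82591252·0.22069138 = 0.18227178.

0.18227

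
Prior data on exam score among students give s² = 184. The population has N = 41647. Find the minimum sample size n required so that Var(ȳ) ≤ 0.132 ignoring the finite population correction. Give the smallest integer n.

1394

Without fpc, n₀ = s²/D = 184/0.132 = 1393.9394.
Rounding up, n = 1394.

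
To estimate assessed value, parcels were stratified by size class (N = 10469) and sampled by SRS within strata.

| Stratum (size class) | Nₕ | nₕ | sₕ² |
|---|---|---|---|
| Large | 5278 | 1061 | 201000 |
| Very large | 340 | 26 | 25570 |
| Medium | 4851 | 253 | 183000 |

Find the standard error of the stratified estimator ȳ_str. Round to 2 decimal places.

Var(ȳ_str) = Σₕ Wₕ²(1 − fₕ)sₕ²/nₕ with Wₕ = Nₕ/N, N = 10469.
Large: Wₕ = 0.50415512; term = 0.50415512²·(1 − 0.20102311)·201000/1061 = 38.471867.
Very large: Wₕ = 0.03247684; term = 0.03247684²·(1 − 0.07647059)·25570/26 = 0.95797802.
Medium: Wₕ = 0.46336804; term = 0.46336804²·(1 − 0.05215420)·183000/253 = 147.20427.
Sum = 186.63412.
SE = √(186.63412) = 13.66.

13.66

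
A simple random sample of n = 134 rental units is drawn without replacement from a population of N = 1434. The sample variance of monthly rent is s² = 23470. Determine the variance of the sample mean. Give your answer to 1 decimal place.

158.8

Under SRS without replacement, Var(ȳ) = (1 − f)·s²/n with f = n/N = 134/1434 = 0.09344491.
Var(ȳ) = (1 − 0.09344491)·23470/134 = 0.90655509·175.14925 = 158.78245.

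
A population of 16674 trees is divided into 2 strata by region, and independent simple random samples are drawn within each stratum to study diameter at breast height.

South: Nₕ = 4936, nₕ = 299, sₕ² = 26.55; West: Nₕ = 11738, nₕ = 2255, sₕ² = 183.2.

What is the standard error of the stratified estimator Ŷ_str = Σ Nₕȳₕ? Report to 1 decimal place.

Var(Ŷ_str) = Σₕ Nₕ²(1 − fₕ)sₕ²/nₕ.
South: 4936²·(1 − 299/4936)·26.55/299 = 2.0323831 × 10^6.
West: 11738²·(1 − 2255/11738)·183.2/2255 = 9.0431301 × 10^6.
Sum = 1.1075513 × 10^7.
SE = √(1.1075513 × 10^7) = 3328.0.

3328.0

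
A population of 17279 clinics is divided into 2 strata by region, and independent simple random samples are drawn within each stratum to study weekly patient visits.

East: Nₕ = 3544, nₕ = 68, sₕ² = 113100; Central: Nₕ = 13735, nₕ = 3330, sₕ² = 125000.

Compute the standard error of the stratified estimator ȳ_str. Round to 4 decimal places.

9.3056

Var(ȳ_str) = Σₕ Wₕ²(1 − fₕ)sₕ²/nₕ with Wₕ = Nₕ/N, N = 17279.
East: Wₕ = 0.20510446; term = 0.20510446²·(1 − 0.01918736)·113100/68 = 68.626202.
Central: Wₕ = 0.79489554; term = 0.79489554²·(1 − 0.24244631)·125000/3330 = 17.967983.
Sum = 86.594185.
SE = √(86.594185) = 9.3056.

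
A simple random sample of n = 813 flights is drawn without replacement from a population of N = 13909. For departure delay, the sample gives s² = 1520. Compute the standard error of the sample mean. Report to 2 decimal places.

Under SRS without replacement, Var(ȳ) = (1 − f)·s²/n with f = n/N = 813/13909 = 0.05845136.
Var(ȳ) = (1 − 0.05845136)·1520/813 = 0.94154864·1.8696187 = 1.7603369.
SE(ȳ) = √(1.7603369) = 1.33.

1.33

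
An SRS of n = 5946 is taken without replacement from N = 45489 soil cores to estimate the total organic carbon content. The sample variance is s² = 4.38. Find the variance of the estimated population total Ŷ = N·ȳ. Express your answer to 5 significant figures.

Var(Ŷ) = N²·Var(ȳ) = N²·(1 − n/N)·s²/n.
f = 5946/45489 = 0.13071292; Var(ȳ) = 0.86928708·4.38/5946 = 6.4034265 × 10^-4.
Var(Ŷ) = 45489² · (6.4034265 × 10^-4) = 1.3250285 × 10^6.

1.3250 × 10^6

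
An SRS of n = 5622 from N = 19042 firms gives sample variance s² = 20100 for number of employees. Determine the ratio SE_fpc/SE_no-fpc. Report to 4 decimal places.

0.8395

f = n/N = 5622/19042 = 0.29524210.
SE_no-fpc = √(s²/n) = 1.8908305; SE_fpc = √((1−f)s²/n) = 1.5873496.
Ratio = √(1−f) = 0.83949860.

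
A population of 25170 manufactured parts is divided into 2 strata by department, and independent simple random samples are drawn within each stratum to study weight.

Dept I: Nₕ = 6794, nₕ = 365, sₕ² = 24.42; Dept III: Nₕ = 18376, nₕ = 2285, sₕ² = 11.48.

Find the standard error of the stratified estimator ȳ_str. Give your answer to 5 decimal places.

Var(ȳ_str) = Σₕ Wₕ²(1 − fₕ)sₕ²/nₕ with Wₕ = Nₕ/N, N = 25170.
Dept I: Wₕ = 0.26992451; term = 0.26992451²·(1 − 0.05372387)·24.42/365 = 0.0046127013.
Dept III: Wₕ = 0.73007549; term = 0.73007549²·(1 − 0.12434697)·11.48/2285 = 0.0023448943.
Sum = 0.0069575956.
SE = √(0.0069575956) = 0.08341.

0.08341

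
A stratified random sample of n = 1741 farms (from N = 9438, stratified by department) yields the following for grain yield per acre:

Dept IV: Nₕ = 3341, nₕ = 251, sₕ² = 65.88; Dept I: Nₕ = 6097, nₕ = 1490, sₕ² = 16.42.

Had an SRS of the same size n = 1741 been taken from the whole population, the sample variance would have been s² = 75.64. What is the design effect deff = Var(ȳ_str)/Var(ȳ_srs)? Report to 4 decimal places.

0.9566

Var(ȳ_str) = Σ Wₕ²(1−fₕ)sₕ²/nₕ with Wₕ = Nₕ/9438:
  Dept IV: (3341/9438)²·(1−251/3341)·65.88/251 = 0.030419697
  Dept I: (6097/9438)²·(1−1490/6097)·16.42/1490 = 0.0034750523
  → Var(ȳ_str) = 0.033894749.
Var(ȳ_srs) = (1 − 1741/9438)·75.64/1741 = 0.035431885.
deff = 0.033894749 / 0.035431885 = 0.9566.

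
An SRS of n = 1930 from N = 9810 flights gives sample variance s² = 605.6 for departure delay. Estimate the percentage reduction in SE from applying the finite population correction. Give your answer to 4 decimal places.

f = n/N = 1930/9810 = 0.19673802.
SE_no-fpc = √(s²/n) = 0.56016282; SE_fpc = √((1−f)s²/n) = 0.50204527.
Ratio = √(1−f) = 0.89624884. Reduction = 100·(1 − 0.89624884) = 10.3751%.

10.3751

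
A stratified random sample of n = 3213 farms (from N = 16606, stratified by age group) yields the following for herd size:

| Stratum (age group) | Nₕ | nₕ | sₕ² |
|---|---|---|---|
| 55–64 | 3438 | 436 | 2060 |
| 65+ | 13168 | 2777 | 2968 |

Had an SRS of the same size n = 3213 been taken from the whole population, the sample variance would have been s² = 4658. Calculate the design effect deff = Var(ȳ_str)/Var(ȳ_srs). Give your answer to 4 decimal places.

Var(ȳ_str) = Σ Wₕ²(1−fₕ)sₕ²/nₕ with Wₕ = Nₕ/16606:
  55–64: (3438/16606)²·(1−436/3438)·2060/436 = 0.17683459
  65+: (13168/16606)²·(1−2777/13168)·2968/2777 = 0.53031647
  → Var(ȳ_str) = 0.70715106.
Var(ȳ_srs) = (1 − 3213/16606)·4658/3213 = 1.1692344.
deff = 0.70715106 / 1.1692344 = 0.6048.

0.6048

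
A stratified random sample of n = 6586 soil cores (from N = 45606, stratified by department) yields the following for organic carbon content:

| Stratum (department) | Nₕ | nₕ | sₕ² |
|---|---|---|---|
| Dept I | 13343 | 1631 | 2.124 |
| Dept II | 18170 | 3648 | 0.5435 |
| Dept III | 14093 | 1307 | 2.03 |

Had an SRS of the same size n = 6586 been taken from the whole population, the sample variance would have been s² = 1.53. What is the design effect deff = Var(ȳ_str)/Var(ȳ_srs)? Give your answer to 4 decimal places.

1.2644

Var(ȳ_str) = Σ Wₕ²(1−fₕ)sₕ²/nₕ with Wₕ = Nₕ/45606:
  Dept I: (13343/45606)²·(1−1631/13343)·2.124/1631 = 9.7845563 × 10^-5
  Dept II: (18170/45606)²·(1−3648/18170)·0.5435/3648 = 1.8900884 × 10^-5
  Dept III: (14093/45606)²·(1−1307/14093)·2.03/1307 = 1.3455958 × 10^-4
  → Var(ȳ_str) = 2.5130603 × 10^-4.
Var(ȳ_srs) = (1 − 6586/45606)·1.53/6586 = 1.9876275 × 10^-4.
deff = (2.5130603 × 10^-4) / (1.9876275 × 10^-4) = 1.2644.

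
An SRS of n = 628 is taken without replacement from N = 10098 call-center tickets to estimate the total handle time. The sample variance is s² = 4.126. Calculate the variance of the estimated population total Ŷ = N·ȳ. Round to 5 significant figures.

Var(Ŷ) = N²·Var(ȳ) = N²·(1 − n/N)·s²/n.
f = 628/10098 = 0.06219053; Var(ȳ) = 0.93780947·4.126/628 = 0.0061614679.
Var(Ŷ) = 10098² · 0.0061614679 = 628282.44.

628280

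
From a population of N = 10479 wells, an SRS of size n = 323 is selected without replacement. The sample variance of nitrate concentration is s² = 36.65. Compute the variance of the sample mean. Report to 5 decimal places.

0.10997

Under SRS without replacement, Var(ȳ) = (1 − f)·s²/n with f = n/N = 323/10479 = 0.03082355.
Var(ȳ) = (1 − 0.03082355)·36.65/323 = 0.96917645·0.11346749 = 0.10997002.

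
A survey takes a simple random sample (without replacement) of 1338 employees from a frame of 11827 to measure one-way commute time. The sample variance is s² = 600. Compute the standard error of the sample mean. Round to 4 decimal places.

0.6306

Under SRS without replacement, Var(ȳ) = (1 − f)·s²/n with f = n/N = 1338/11827 = 0.11313097.
Var(ȳ) = (1 − 0.11313097)·600/1338 = 0.88686903·0.44843049 = 0.39769912.
SE(ȳ) = √(0.39769912) = 0.6306.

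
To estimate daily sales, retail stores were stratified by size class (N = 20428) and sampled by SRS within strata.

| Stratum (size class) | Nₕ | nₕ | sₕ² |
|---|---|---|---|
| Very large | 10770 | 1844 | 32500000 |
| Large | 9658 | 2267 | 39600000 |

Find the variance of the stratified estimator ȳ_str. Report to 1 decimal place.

Var(ȳ_str) = Σₕ Wₕ²(1 − fₕ)sₕ²/nₕ with Wₕ = Nₕ/N, N = 20428.
Very large: Wₕ = 0.52721754; term = 0.52721754²·(1 − 0.17121634)·32500000/1844 = 4060.1617.
Large: Wₕ = 0.47278246; term = 0.47278246²·(1 − 0.23472769)·39600000/2267 = 2988.0122.
Sum = 7048.1739.

7048.2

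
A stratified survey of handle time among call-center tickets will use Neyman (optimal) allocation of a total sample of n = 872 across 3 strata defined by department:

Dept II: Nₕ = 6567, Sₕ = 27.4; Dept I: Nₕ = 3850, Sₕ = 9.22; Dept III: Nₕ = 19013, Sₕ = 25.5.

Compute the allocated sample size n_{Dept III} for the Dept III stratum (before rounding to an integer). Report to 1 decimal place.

Neyman allocation: nₕ = n·NₕSₕ / Σⱼ NⱼSⱼ.
Σ NⱼSⱼ = 6567·27.4 + 3850·9.22 + 19013·25.5 = 700264.3.
n_{Dept III} = 872·19013·25.5 / 700264.3 = 603.7.

603.7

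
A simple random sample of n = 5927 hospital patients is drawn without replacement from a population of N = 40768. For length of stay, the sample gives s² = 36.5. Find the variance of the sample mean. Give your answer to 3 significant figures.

Under SRS without replacement, Var(ȳ) = (1 − f)·s²/n with f = n/N = 5927/40768 = 0.14538363.
Var(ȳ) = (1 − 0.14538363)·36.5/5927 = 0.85461637·0.0061582588 = 0.0052629488.

0.00526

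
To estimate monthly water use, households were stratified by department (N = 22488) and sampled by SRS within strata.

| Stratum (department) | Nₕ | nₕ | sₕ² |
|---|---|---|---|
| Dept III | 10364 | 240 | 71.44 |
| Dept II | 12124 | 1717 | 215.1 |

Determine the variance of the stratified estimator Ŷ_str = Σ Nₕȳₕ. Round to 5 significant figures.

4.7039 × 10^7

Var(Ŷ_str) = Σₕ Nₕ²(1 − fₕ)sₕ²/nₕ.
Dept III: 10364²·(1 − 240/10364)·71.44/240 = 3.1232715 × 10^7.
Dept II: 12124²·(1 − 1717/12124)·215.1/1717 = 1.5806714 × 10^7.
Sum = 4.7039429 × 10^7.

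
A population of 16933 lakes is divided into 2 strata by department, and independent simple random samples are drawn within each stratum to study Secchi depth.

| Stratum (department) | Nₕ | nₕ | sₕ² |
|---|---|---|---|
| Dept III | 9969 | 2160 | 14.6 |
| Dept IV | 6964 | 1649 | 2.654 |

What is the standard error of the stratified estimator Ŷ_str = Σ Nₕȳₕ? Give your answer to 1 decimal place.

Var(Ŷ_str) = Σₕ Nₕ²(1 − fₕ)sₕ²/nₕ.
Dept III: 9969²·(1 − 2160/9969)·14.6/2160 = 526194.28.
Dept IV: 6964²·(1 − 1649/6964)·2.654/1649 = 59572.016.
Sum = 585766.3.
SE = √(585766.3) = 765.4.

765.4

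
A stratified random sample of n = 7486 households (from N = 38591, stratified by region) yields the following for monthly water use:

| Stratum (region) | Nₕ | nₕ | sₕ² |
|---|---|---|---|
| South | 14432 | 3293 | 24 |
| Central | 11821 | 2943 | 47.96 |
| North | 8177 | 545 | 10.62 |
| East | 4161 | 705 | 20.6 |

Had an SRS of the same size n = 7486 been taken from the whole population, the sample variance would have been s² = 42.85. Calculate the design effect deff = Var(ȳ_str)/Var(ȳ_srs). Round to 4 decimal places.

Var(ȳ_str) = Σ Wₕ²(1−fₕ)sₕ²/nₕ with Wₕ = Nₕ/38591:
  South: (14432/38591)²·(1−3293/14432)·24/3293 = 7.8671996 × 10^-4
  Central: (11821/38591)²·(1−2943/11821)·47.96/2943 = 0.0011483815
  North: (8177/38591)²·(1−545/8177)·10.62/545 = 8.1656039 × 10^-4
  East: (4161/38591)²·(1−705/4161)·20.6/705 = 2.8214833 × 10^-4
  → Var(ȳ_str) = 0.0030338102.
Var(ȳ_srs) = (1 − 7486/38591)·42.85/7486 = 0.0046136556.
deff = 0.0030338102 / 0.0046136556 = 0.6576.

0.6576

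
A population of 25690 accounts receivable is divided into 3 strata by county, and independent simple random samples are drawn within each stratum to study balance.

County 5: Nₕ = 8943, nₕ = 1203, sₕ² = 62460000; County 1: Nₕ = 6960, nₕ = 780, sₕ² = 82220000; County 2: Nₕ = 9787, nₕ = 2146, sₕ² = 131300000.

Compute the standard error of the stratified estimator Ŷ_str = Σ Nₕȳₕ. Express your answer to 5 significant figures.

Var(Ŷ_str) = Σₕ Nₕ²(1 − fₕ)sₕ²/nₕ.
County 5: 8943²·(1 − 1203/8943)·62460000/1203 = 3.5938549 × 10^12.
County 1: 6960²·(1 − 780/6960)·82220000/780 = 4.5339903 × 10^12.
County 2: 9787²·(1 − 2146/9787)·131300000/2146 = 4.5754604 × 10^12.
Sum = 1.2703306 × 10^13.
SE = √(1.2703306 × 10^13) = 3.5642 × 10^6.

3.5642 × 10^6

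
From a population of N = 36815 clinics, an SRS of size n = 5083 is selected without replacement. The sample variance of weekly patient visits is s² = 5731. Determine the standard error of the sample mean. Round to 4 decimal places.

Under SRS without replacement, Var(ȳ) = (1 − f)·s²/n with f = n/N = 5083/36815 = 0.13806872.
Var(ȳ) = (1 − 0.13806872)·5731/5083 = 0.86193128·1.1274838 = 0.97181353.
SE(ȳ) = √(0.97181353) = 0.9858.

0.9858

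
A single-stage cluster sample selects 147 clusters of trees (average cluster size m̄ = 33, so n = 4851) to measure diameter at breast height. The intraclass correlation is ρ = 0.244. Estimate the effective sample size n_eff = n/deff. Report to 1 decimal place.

550.7

deff = 1 + (33 − 1)·0.244 = 1 + 7.808 = 8.808.
n_eff = 4851 / 8.808 = 550.7.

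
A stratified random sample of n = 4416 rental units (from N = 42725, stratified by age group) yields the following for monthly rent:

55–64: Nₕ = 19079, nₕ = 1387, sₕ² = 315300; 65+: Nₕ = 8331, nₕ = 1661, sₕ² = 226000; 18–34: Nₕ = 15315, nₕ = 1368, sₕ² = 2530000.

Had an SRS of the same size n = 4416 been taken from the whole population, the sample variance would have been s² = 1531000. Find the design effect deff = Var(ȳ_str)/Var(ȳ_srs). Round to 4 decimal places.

0.8447

Var(ȳ_str) = Σ Wₕ²(1−fₕ)sₕ²/nₕ with Wₕ = Nₕ/42725:
  55–64: (19079/42725)²·(1−1387/19079)·315300/1387 = 42.03547
  65+: (8331/42725)²·(1−1661/8331)·226000/1661 = 4.1418811
  18–34: (15315/42725)²·(1−1368/15315)·2530000/1368 = 216.40539
  → Var(ȳ_str) = 262.58274.
Var(ȳ_srs) = (1 − 4416/42725)·1531000/4416 = 310.86002.
deff = 262.58274 / 310.86002 = 0.8447.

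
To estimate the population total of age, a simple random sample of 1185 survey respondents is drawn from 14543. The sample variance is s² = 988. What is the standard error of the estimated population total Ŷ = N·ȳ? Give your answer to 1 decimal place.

12726.7

Var(Ŷ) = N²·Var(ȳ) = N²·(1 − n/N)·s²/n.
f = 1185/14543 = 0.08148250; Var(ȳ) = 0.91851750·988/1185 = 0.76581881.
Var(Ŷ) = 14543² · 0.76581881 = 1.619698 × 10^8.
SE(Ŷ) = √(1.619698 × 10^8) = 12726.7.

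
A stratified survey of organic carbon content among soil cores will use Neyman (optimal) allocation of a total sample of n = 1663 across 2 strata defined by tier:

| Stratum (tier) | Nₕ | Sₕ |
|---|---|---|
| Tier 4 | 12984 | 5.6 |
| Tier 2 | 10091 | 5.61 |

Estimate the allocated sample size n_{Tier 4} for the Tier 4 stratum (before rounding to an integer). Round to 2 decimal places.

935.02

Neyman allocation: nₕ = n·NₕSₕ / Σⱼ NⱼSⱼ.
Σ NⱼSⱼ = 12984·5.6 + 10091·5.61 = 129320.91.
n_{Tier 4} = 1663·12984·5.6 / 129320.91 = 935.02.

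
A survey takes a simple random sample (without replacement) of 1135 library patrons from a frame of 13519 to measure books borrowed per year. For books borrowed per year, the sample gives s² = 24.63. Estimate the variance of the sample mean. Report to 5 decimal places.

Under SRS without replacement, Var(ȳ) = (1 − f)·s²/n with f = n/N = 1135/13519 = 0.08395591.
Var(ȳ) = (1 − 0.08395591)·24.63/1135 = 0.91604409·0.021700441 = 0.01987856.

0.01988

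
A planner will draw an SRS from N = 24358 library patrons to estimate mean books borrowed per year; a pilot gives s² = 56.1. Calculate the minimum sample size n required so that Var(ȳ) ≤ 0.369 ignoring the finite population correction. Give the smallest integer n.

Without fpc, n₀ = s²/D = 56.1/0.369 = 152.0325.
Rounding up, n = 153.

153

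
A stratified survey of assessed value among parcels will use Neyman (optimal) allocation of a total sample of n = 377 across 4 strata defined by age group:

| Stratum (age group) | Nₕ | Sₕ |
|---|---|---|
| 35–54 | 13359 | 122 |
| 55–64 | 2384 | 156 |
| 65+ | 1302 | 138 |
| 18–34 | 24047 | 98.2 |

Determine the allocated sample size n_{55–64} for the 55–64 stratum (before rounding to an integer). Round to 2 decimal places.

Neyman allocation: nₕ = n·NₕSₕ / Σⱼ NⱼSⱼ.
Σ NⱼSⱼ = 13359·122 + 2384·156 + 1302·138 + 24047·98.2 = 4.5427934 × 10^6.
n_{55–64} = 377·2384·156 / (4.5427934 × 10^6) = 30.86.

30.86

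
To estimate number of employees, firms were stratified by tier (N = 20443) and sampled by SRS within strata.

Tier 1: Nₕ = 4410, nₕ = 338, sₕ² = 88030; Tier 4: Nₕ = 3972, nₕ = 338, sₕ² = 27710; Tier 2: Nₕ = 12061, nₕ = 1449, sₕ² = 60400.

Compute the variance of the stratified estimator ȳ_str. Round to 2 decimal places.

Var(ȳ_str) = Σₕ Wₕ²(1 − fₕ)sₕ²/nₕ with Wₕ = Nₕ/N, N = 20443.
Tier 1: Wₕ = 0.21572176; term = 0.21572176²·(1 − 0.07664399)·88030/338 = 11.191057.
Tier 4: Wₕ = 0.19429634; term = 0.19429634²·(1 − 0.08509567)·27710/338 = 2.8315532.
Tier 2: Wₕ = 0.58998190; term = 0.58998190²·(1 − 0.12013929)·60400/1449 = 12.766147.
Sum = 26.788757.

26.79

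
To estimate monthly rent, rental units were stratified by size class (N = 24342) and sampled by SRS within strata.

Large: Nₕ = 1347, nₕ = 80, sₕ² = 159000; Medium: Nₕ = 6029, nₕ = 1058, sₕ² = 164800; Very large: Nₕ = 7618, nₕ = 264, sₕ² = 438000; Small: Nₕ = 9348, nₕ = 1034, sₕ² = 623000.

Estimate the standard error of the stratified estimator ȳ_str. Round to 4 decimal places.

15.7954

Var(ȳ_str) = Σₕ Wₕ²(1 − fₕ)sₕ²/nₕ with Wₕ = Nₕ/N, N = 24342.
Large: Wₕ = 0.05533646; term = 0.05533646²·(1 − 0.05939124)·159000/80 = 5.7245168.
Medium: Wₕ = 0.24767891; term = 0.24767891²·(1 − 0.17548516)·164800/1058 = 7.8785822.
Very large: Wₕ = 0.31295703; term = 0.31295703²·(1 − 0.03465477)·438000/264 = 156.86363.
Small: Wₕ = 0.38402761; term = 0.38402761²·(1 − 0.11061190)·623000/1034 = 79.028496.
Sum = 249.49523.
SE = √(249.49523) = 15.7954.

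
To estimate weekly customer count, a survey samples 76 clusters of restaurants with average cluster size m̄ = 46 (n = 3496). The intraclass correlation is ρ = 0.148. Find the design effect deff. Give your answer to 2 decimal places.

7.66

deff = 1 + (46 − 1)·0.148 = 1 + 6.66 = 7.66.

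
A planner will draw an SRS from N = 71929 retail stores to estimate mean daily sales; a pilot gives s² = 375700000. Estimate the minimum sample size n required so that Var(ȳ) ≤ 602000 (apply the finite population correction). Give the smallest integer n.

Without fpc, n₀ = s²/D = 375700000/602000 = 624.0864.
With fpc, (1 − n/N)·s²/n ≤ D requires n ≥ n₀/(1 + n₀/N) = 624.0864/(1 + 624.0864/71929) = 618.7181.
Rounding up, n = 619.

619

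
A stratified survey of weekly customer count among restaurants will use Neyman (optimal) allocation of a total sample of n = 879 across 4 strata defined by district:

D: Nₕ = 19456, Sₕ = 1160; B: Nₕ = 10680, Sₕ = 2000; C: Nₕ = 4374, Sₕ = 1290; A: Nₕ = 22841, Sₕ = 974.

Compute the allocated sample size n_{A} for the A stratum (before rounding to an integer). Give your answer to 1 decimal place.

Neyman allocation: nₕ = n·NₕSₕ / Σⱼ NⱼSⱼ.
Σ NⱼSⱼ = 19456·1160 + 10680·2000 + 4374·1290 + 22841·974 = 7.1818554 × 10^7.
n_{A} = 879·22841·974 / (7.1818554 × 10^7) = 272.3.

272.3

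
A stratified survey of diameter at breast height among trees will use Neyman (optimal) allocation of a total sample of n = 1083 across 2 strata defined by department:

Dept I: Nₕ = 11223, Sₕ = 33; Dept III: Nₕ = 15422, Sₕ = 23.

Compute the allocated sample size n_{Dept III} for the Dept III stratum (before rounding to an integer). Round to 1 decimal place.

Neyman allocation: nₕ = n·NₕSₕ / Σⱼ NⱼSⱼ.
Σ NⱼSⱼ = 11223·33 + 15422·23 = 725065.
n_{Dept III} = 1083·15422·23 / 725065 = 529.8.

529.8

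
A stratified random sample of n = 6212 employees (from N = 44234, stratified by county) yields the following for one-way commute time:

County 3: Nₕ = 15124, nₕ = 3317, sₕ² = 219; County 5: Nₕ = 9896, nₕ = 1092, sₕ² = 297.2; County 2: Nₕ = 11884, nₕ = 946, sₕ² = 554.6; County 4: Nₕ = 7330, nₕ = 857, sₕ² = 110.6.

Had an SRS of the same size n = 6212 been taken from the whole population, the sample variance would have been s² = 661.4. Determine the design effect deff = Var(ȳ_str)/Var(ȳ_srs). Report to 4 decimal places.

0.6580

Var(ȳ_str) = Σ Wₕ²(1−fₕ)sₕ²/nₕ with Wₕ = Nₕ/44234:
  County 3: (15124/44234)²·(1−3317/15124)·219/3317 = 0.0060254911
  County 5: (9896/44234)²·(1−1092/9896)·297.2/1092 = 0.012118628
  County 2: (11884/44234)²·(1−946/11884)·554.6/946 = 0.038947256
  County 4: (7330/44234)²·(1−857/7330)·110.6/857 = 0.0031294748
  → Var(ȳ_str) = 0.06022085.
Var(ȳ_srs) = (1 − 6212/44234)·661.4/6212 = 0.091519047.
deff = 0.06022085 / 0.091519047 = 0.6580.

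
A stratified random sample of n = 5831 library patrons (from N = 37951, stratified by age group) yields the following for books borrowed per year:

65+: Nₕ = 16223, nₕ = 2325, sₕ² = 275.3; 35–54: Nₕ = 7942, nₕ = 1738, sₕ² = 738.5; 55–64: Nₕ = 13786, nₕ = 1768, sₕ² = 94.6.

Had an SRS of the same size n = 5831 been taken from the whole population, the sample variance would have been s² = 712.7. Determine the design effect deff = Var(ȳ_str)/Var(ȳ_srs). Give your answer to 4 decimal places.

0.3792

Var(ȳ_str) = Σ Wₕ²(1−fₕ)sₕ²/nₕ with Wₕ = Nₕ/37951:
  65+: (16223/37951)²·(1−2325/16223)·275.3/2325 = 0.018536182
  35–54: (7942/37951)²·(1−1738/7942)·738.5/1738 = 0.014536369
  55–64: (13786/37951)²·(1−1768/13786)·94.6/1768 = 0.0061550687
  → Var(ȳ_str) = 0.03922762.
Var(ȳ_srs) = (1 − 5831/37951)·712.7/5831 = 0.10344655.
deff = 0.03922762 / 0.10344655 = 0.3792.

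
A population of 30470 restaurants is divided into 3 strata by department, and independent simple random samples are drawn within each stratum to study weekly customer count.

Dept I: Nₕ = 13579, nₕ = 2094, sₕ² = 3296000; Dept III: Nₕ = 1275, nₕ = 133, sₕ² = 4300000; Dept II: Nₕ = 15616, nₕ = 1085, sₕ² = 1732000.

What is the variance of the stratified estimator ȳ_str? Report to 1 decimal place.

705.3

Var(ȳ_str) = Σₕ Wₕ²(1 − fₕ)sₕ²/nₕ with Wₕ = Nₕ/N, N = 30470.
Dept I: Wₕ = 0.44565146; term = 0.44565146²·(1 − 0.15420870)·3296000/2094 = 264.4018.
Dept III: Wₕ = 0.04184444; term = 0.04184444²·(1 − 0.10431373)·4300000/133 = 50.704697.
Dept II: Wₕ = 0.51250410; term = 0.51250410²·(1 − 0.06948002)·1732000/1085 = 390.15623.
Sum = 705.26273.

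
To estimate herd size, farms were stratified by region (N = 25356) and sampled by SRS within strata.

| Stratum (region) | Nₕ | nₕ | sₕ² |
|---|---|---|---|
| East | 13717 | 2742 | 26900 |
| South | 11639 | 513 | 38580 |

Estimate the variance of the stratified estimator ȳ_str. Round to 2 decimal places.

Var(ȳ_str) = Σₕ Wₕ²(1 − fₕ)sₕ²/nₕ with Wₕ = Nₕ/N, N = 25356.
East: Wₕ = 0.54097649; term = 0.54097649²·(1 − 0.19989794)·26900/2742 = 2.2971376.
South: Wₕ = 0.45902351; term = 0.45902351²·(1 − 0.04407595)·38580/513 = 15.1474.
Sum = 17.444538.

17.44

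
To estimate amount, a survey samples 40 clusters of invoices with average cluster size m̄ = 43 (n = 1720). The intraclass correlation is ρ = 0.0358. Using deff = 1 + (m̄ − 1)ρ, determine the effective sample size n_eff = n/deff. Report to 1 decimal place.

deff = 1 + (43 − 1)·0.0358 = 1 + 1.5036 = 2.5036.
n_eff = 1720 / 2.5036 = 687.0.

687.0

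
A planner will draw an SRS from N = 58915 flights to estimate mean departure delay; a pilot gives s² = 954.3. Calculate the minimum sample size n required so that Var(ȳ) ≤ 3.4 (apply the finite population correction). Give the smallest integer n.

280

Without fpc, n₀ = s²/D = 954.3/3.4 = 280.6765.
With fpc, (1 − n/N)·s²/n ≤ D requires n ≥ n₀/(1 + n₀/N) = 280.6765/(1 + 280.6765/58915) = 279.3457.
Rounding up, n = 280.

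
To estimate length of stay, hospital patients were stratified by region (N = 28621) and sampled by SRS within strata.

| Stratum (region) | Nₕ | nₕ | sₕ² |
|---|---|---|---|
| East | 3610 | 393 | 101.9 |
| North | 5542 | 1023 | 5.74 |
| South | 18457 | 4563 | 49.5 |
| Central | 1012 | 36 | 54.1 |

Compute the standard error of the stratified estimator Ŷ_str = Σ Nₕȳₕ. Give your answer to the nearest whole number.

2724

Var(Ŷ_str) = Σₕ Nₕ²(1 − fₕ)sₕ²/nₕ.
East: 3610²·(1 − 393/3610)·101.9/393 = 3.011202 × 10^6.
North: 5542²·(1 − 1023/5542)·5.74/1023 = 140522.26.
South: 18457²·(1 − 4563/18457)·49.5/4563 = 2.7819104 × 10^6.
Central: 1012²·(1 − 36/1012)·54.1/36 = 1.4843116 × 10^6.
Sum = 7.4179463 × 10^6.
SE = √(7.4179463 × 10^6) = 2724.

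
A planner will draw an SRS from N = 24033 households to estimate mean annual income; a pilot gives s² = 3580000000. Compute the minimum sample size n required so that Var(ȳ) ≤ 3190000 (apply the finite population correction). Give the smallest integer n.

1073

Without fpc, n₀ = s²/D = 3580000000/3190000 = 1122.2571.
With fpc, (1 − n/N)·s²/n ≤ D requires n ≥ n₀/(1 + n₀/N) = 1122.2571/(1 + 1122.2571/24033) = 1072.1896.
Rounding up, n = 1073.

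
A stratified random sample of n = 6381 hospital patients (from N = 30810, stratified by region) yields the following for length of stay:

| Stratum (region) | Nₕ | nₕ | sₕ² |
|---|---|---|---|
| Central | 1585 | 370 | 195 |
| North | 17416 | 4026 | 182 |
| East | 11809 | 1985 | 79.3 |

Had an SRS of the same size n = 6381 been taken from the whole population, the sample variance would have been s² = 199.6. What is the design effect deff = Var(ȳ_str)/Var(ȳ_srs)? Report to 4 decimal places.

Var(ȳ_str) = Σ Wₕ²(1−fₕ)sₕ²/nₕ with Wₕ = Nₕ/30810:
  Central: (1585/30810)²·(1−370/1585)·195/370 = 0.0010691904
  North: (17416/30810)²·(1−4026/17416)·182/4026 = 0.01110563
  East: (11809/30810)²·(1−1985/11809)·79.3/1985 = 0.0048823708
  → Var(ȳ_str) = 0.017057191.
Var(ȳ_srs) = (1 − 6381/30810)·199.6/6381 = 0.024801947.
deff = 0.017057191 / 0.024801947 = 0.6877.

0.6877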